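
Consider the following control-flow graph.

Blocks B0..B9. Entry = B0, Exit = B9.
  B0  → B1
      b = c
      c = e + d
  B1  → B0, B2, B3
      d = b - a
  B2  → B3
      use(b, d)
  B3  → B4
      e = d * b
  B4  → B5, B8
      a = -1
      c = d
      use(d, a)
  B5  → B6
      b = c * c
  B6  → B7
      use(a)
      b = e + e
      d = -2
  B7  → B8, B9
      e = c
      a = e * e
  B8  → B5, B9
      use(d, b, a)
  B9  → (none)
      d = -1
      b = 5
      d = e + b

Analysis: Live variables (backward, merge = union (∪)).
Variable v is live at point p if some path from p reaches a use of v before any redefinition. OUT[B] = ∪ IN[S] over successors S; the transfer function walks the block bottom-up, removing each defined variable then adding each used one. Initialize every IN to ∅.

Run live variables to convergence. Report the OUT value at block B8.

Answer: {a, c, e}

Derivation:
Converged values:
  B0:   IN={a, c, d, e}   OUT={a, b, c, e}
  B1:   IN={a, b, c, e}   OUT={a, b, c, d, e}
  B2:   IN={b, d}   OUT={b, d}
  B3:   IN={b, d}   OUT={b, d, e}
  B4:   IN={b, d, e}   OUT={a, b, c, d, e}
  B5:   IN={a, c, e}   OUT={a, c, e}
  B6:   IN={a, c, e}   OUT={b, c, d}
  B7:   IN={b, c, d}   OUT={a, b, c, d, e}
  B8:   IN={a, b, c, d, e}   OUT={a, c, e}
  B9:   IN={e}   OUT={}

Merge at B8: OUT[B8] = IN[B5] ⊔ IN[B9] = {a, c, e}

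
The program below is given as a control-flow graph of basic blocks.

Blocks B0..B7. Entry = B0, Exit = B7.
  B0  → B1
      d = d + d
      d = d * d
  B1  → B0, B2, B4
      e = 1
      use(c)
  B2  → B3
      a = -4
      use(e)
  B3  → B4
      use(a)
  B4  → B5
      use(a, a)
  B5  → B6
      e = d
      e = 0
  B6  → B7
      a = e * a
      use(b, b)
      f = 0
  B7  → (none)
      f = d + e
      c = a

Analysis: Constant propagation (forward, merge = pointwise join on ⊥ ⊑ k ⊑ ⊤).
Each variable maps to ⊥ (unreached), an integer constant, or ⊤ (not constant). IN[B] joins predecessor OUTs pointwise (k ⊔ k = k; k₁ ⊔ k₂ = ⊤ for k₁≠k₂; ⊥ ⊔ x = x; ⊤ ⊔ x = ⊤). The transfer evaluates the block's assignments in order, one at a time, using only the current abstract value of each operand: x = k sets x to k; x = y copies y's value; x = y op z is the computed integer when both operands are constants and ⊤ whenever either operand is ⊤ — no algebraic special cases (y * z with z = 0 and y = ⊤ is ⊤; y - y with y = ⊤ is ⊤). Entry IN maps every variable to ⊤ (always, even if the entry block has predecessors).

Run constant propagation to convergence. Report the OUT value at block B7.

Answer: {a: ⊤, b: ⊤, c: ⊤, d: ⊤, e: 0, f: ⊤}

Working:
Converged values:
  B0: | IN=(all ⊤) | OUT=(all ⊤)
  B1: | IN=(all ⊤) | OUT={e:1; rest ⊤}
  B2: | IN={e:1; rest ⊤} | OUT={a:-4, e:1; rest ⊤}
  B3: | IN={a:-4, e:1; rest ⊤} | OUT={a:-4, e:1; rest ⊤}
  B4: | IN={e:1; rest ⊤} | OUT={e:1; rest ⊤}
  B5: | IN={e:1; rest ⊤} | OUT={e:0; rest ⊤}
  B6: | IN={e:0; rest ⊤} | OUT={e:0, f:0; rest ⊤}
  B7: | IN={e:0, f:0; rest ⊤} | OUT={e:0; rest ⊤}

Merge at B7: IN[B7] = OUT[B6] = {a: ⊤, b: ⊤, c: ⊤, d: ⊤, e: 0, f: 0}
Applying B7's transfer function to that IN value gives OUT[B7] (row B7 above).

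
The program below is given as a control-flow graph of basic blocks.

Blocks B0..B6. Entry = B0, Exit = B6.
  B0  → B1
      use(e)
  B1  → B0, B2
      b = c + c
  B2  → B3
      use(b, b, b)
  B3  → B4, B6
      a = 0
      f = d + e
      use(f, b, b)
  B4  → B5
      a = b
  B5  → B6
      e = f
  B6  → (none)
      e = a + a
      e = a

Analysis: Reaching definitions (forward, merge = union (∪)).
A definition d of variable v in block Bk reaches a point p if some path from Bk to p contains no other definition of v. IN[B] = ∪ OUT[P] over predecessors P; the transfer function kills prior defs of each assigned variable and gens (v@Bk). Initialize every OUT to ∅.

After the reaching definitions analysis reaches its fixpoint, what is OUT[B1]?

Answer: {b@B1}

Trace:
Converged values:
  B0:  IN={b@B1}  OUT={b@B1}
  B1:  IN={b@B1}  OUT={b@B1}
  B2:  IN={b@B1}  OUT={b@B1}
  B3:  IN={b@B1}  OUT={a@B3, b@B1, f@B3}
  B4:  IN={a@B3, b@B1, f@B3}  OUT={a@B4, b@B1, f@B3}
  B5:  IN={a@B4, b@B1, f@B3}  OUT={a@B4, b@B1, e@B5, f@B3}
  B6:  IN={a@B3, a@B4, b@B1, e@B5, f@B3}  OUT={a@B3, a@B4, b@B1, e@B6, f@B3}

Merge at B1: IN[B1] = OUT[B0] = {b@B1}
Applying B1's transfer function to that IN value gives OUT[B1] (row B1 above).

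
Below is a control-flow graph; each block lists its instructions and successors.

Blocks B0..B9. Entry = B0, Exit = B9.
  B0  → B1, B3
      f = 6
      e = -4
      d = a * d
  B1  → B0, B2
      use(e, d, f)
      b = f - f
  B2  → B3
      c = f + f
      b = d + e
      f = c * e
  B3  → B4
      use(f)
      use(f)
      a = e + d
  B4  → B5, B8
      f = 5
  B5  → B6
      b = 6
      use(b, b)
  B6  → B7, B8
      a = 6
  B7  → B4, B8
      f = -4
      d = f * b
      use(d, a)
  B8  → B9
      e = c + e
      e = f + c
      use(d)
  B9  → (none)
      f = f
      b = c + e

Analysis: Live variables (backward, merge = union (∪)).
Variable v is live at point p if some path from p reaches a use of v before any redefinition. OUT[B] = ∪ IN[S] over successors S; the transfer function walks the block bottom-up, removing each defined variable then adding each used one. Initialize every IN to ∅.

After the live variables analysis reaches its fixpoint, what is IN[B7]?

Fixpoint table:
  B0:  IN={a, c, d}  OUT={a, c, d, e, f}
  B1:  IN={a, c, d, e, f}  OUT={a, c, d, e, f}
  B2:  IN={d, e, f}  OUT={c, d, e, f}
  B3:  IN={c, d, e, f}  OUT={c, d, e}
  B4:  IN={c, d, e}  OUT={c, d, e, f}
  B5:  IN={c, d, e, f}  OUT={b, c, d, e, f}
  B6:  IN={b, c, d, e, f}  OUT={a, b, c, d, e, f}
  B7:  IN={a, b, c, e}  OUT={c, d, e, f}
  B8:  IN={c, d, e, f}  OUT={c, e, f}
  B9:  IN={c, e, f}  OUT={}

Merge at B7: OUT[B7] = IN[B4] ⊔ IN[B8] = {c, d, e, f}
Applying B7's transfer function to that OUT value gives IN[B7] (row B7 above).

Answer: {a, b, c, e}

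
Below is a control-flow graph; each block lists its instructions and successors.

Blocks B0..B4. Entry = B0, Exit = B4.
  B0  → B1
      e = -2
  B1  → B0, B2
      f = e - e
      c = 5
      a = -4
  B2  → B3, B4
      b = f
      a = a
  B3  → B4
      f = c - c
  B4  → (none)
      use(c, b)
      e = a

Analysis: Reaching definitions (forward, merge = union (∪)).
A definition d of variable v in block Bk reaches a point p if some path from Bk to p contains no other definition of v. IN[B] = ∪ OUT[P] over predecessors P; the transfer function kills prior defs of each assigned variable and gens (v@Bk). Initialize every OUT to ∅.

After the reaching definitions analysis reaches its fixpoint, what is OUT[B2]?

Answer: {a@B2, b@B2, c@B1, e@B0, f@B1}

Working:
Per-block solution:
  B0: | IN={a@B1, c@B1, e@B0, f@B1} | OUT={a@B1, c@B1, e@B0, f@B1}
  B1: | IN={a@B1, c@B1, e@B0, f@B1} | OUT={a@B1, c@B1, e@B0, f@B1}
  B2: | IN={a@B1, c@B1, e@B0, f@B1} | OUT={a@B2, b@B2, c@B1, e@B0, f@B1}
  B3: | IN={a@B2, b@B2, c@B1, e@B0, f@B1} | OUT={a@B2, b@B2, c@B1, e@B0, f@B3}
  B4: | IN={a@B2, b@B2, c@B1, e@B0, f@B1, f@B3} | OUT={a@B2, b@B2, c@B1, e@B4, f@B1, f@B3}

Merge at B2: IN[B2] = OUT[B1] = {a@B1, c@B1, e@B0, f@B1}
Applying B2's transfer function to that IN value gives OUT[B2] (row B2 above).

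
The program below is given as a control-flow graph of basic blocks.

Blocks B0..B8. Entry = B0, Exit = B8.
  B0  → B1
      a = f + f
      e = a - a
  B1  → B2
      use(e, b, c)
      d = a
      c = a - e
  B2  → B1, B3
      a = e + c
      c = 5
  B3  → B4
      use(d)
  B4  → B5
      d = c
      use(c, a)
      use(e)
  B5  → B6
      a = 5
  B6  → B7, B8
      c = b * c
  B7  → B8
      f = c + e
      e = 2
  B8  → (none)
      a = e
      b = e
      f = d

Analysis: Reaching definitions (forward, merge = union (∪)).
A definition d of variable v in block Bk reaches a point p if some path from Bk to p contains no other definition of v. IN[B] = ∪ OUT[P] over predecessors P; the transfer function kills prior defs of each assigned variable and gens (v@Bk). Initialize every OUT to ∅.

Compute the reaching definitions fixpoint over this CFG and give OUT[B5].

Converged values:
  B0: | IN={} | OUT={a@B0, e@B0}
  B1: | IN={a@B0, a@B2, c@B2, d@B1, e@B0} | OUT={a@B0, a@B2, c@B1, d@B1, e@B0}
  B2: | IN={a@B0, a@B2, c@B1, d@B1, e@B0} | OUT={a@B2, c@B2, d@B1, e@B0}
  B3: | IN={a@B2, c@B2, d@B1, e@B0} | OUT={a@B2, c@B2, d@B1, e@B0}
  B4: | IN={a@B2, c@B2, d@B1, e@B0} | OUT={a@B2, c@B2, d@B4, e@B0}
  B5: | IN={a@B2, c@B2, d@B4, e@B0} | OUT={a@B5, c@B2, d@B4, e@B0}
  B6: | IN={a@B5, c@B2, d@B4, e@B0} | OUT={a@B5, c@B6, d@B4, e@B0}
  B7: | IN={a@B5, c@B6, d@B4, e@B0} | OUT={a@B5, c@B6, d@B4, e@B7, f@B7}
  B8: | IN={a@B5, c@B6, d@B4, e@B0, e@B7, f@B7} | OUT={a@B8, b@B8, c@B6, d@B4, e@B0, e@B7, f@B8}

Merge at B5: IN[B5] = OUT[B4] = {a@B2, c@B2, d@B4, e@B0}
Applying B5's transfer function to that IN value gives OUT[B5] (row B5 above).

Answer: {a@B5, c@B2, d@B4, e@B0}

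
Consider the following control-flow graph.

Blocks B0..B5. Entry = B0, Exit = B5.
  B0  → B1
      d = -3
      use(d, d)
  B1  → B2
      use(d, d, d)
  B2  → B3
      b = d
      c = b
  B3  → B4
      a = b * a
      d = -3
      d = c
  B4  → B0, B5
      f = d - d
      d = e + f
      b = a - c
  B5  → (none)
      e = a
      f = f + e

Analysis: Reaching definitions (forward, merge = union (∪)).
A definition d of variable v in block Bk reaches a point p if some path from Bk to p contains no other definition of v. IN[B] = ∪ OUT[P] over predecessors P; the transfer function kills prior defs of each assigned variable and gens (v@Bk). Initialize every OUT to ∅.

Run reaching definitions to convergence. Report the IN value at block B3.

Converged values:
  B0:   IN={a@B3, b@B4, c@B2, d@B4, f@B4}   OUT={a@B3, b@B4, c@B2, d@B0, f@B4}
  B1:   IN={a@B3, b@B4, c@B2, d@B0, f@B4}   OUT={a@B3, b@B4, c@B2, d@B0, f@B4}
  B2:   IN={a@B3, b@B4, c@B2, d@B0, f@B4}   OUT={a@B3, b@B2, c@B2, d@B0, f@B4}
  B3:   IN={a@B3, b@B2, c@B2, d@B0, f@B4}   OUT={a@B3, b@B2, c@B2, d@B3, f@B4}
  B4:   IN={a@B3, b@B2, c@B2, d@B3, f@B4}   OUT={a@B3, b@B4, c@B2, d@B4, f@B4}
  B5:   IN={a@B3, b@B4, c@B2, d@B4, f@B4}   OUT={a@B3, b@B4, c@B2, d@B4, e@B5, f@B5}

Merge at B3: IN[B3] = OUT[B2] = {a@B3, b@B2, c@B2, d@B0, f@B4}

Answer: {a@B3, b@B2, c@B2, d@B0, f@B4}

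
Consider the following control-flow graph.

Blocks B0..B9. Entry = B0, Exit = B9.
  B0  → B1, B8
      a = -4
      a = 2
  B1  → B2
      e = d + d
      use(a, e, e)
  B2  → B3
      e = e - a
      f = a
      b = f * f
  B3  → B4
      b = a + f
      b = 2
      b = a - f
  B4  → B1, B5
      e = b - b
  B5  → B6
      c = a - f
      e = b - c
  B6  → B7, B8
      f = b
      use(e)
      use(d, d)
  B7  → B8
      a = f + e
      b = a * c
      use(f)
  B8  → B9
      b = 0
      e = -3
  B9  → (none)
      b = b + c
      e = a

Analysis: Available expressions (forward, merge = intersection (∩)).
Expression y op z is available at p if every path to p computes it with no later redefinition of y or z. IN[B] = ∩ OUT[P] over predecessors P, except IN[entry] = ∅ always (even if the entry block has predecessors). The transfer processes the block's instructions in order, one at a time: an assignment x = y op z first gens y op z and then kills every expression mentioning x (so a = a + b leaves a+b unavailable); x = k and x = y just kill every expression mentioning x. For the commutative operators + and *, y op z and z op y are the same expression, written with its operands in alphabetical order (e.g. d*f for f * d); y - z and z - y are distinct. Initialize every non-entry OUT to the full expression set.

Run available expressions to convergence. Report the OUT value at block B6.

Fixpoint table:
  B0:   IN={}   OUT={}
  B1:   IN={}   OUT={d+d}
  B2:   IN={d+d}   OUT={d+d, f*f}
  B3:   IN={d+d, f*f}   OUT={a+f, a-f, d+d, f*f}
  B4:   IN={a+f, a-f, d+d, f*f}   OUT={a+f, a-f, b-b, d+d, f*f}
  B5:   IN={a+f, a-f, b-b, d+d, f*f}   OUT={a+f, a-f, b-b, b-c, d+d, f*f}
  B6:   IN={a+f, a-f, b-b, b-c, d+d, f*f}   OUT={b-b, b-c, d+d}
  B7:   IN={b-b, b-c, d+d}   OUT={a*c, d+d, e+f}
  B8:   IN={}   OUT={}
  B9:   IN={}   OUT={}

Merge at B6: IN[B6] = OUT[B5] = {a+f, a-f, b-b, b-c, d+d, f*f}
Applying B6's transfer function to that IN value gives OUT[B6] (row B6 above).

Answer: {b-b, b-c, d+d}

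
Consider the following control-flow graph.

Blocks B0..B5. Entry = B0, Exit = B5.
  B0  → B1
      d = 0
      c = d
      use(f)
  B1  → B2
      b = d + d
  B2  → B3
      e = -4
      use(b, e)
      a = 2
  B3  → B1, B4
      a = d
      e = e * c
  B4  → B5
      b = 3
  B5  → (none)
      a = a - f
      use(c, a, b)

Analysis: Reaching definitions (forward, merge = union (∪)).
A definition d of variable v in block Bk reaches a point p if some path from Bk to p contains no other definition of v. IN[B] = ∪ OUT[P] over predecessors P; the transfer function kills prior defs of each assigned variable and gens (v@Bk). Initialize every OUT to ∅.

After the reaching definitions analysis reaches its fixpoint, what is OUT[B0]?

Answer: {c@B0, d@B0}

Derivation:
Fixpoint table:
  B0:   IN={}   OUT={c@B0, d@B0}
  B1:   IN={a@B3, b@B1, c@B0, d@B0, e@B3}   OUT={a@B3, b@B1, c@B0, d@B0, e@B3}
  B2:   IN={a@B3, b@B1, c@B0, d@B0, e@B3}   OUT={a@B2, b@B1, c@B0, d@B0, e@B2}
  B3:   IN={a@B2, b@B1, c@B0, d@B0, e@B2}   OUT={a@B3, b@B1, c@B0, d@B0, e@B3}
  B4:   IN={a@B3, b@B1, c@B0, d@B0, e@B3}   OUT={a@B3, b@B4, c@B0, d@B0, e@B3}
  B5:   IN={a@B3, b@B4, c@B0, d@B0, e@B3}   OUT={a@B5, b@B4, c@B0, d@B0, e@B3}

B0 is the boundary node: IN[B0] = {}
Applying B0's transfer function to that IN value gives OUT[B0] (row B0 above).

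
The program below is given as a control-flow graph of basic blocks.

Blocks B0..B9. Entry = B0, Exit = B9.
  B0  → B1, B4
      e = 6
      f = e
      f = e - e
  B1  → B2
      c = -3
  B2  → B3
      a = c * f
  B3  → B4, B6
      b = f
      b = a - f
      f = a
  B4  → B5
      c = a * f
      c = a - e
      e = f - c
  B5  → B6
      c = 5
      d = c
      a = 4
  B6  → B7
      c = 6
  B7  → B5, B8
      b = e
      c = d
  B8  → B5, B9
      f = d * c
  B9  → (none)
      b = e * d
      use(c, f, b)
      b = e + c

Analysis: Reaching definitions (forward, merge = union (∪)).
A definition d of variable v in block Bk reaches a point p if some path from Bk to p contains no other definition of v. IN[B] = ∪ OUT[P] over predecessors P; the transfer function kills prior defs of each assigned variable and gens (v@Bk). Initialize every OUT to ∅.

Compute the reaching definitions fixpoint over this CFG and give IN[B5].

Answer: {a@B2, a@B5, b@B3, b@B7, c@B4, c@B7, d@B5, e@B0, e@B4, f@B0, f@B3, f@B8}

Trace:
Fixpoint table:
  B0: | IN={} | OUT={e@B0, f@B0}
  B1: | IN={e@B0, f@B0} | OUT={c@B1, e@B0, f@B0}
  B2: | IN={c@B1, e@B0, f@B0} | OUT={a@B2, c@B1, e@B0, f@B0}
  B3: | IN={a@B2, c@B1, e@B0, f@B0} | OUT={a@B2, b@B3, c@B1, e@B0, f@B3}
  B4: | IN={a@B2, b@B3, c@B1, e@B0, f@B0, f@B3} | OUT={a@B2, b@B3, c@B4, e@B4, f@B0, f@B3}
  B5: | IN={a@B2, a@B5, b@B3, b@B7, c@B4, c@B7, d@B5, e@B0, e@B4, f@B0, f@B3, f@B8} | OUT={a@B5, b@B3, b@B7, c@B5, d@B5, e@B0, e@B4, f@B0, f@B3, f@B8}
  B6: | IN={a@B2, a@B5, b@B3, b@B7, c@B1, c@B5, d@B5, e@B0, e@B4, f@B0, f@B3, f@B8} | OUT={a@B2, a@B5, b@B3, b@B7, c@B6, d@B5, e@B0, e@B4, f@B0, f@B3, f@B8}
  B7: | IN={a@B2, a@B5, b@B3, b@B7, c@B6, d@B5, e@B0, e@B4, f@B0, f@B3, f@B8} | OUT={a@B2, a@B5, b@B7, c@B7, d@B5, e@B0, e@B4, f@B0, f@B3, f@B8}
  B8: | IN={a@B2, a@B5, b@B7, c@B7, d@B5, e@B0, e@B4, f@B0, f@B3, f@B8} | OUT={a@B2, a@B5, b@B7, c@B7, d@B5, e@B0, e@B4, f@B8}
  B9: | IN={a@B2, a@B5, b@B7, c@B7, d@B5, e@B0, e@B4, f@B8} | OUT={a@B2, a@B5, b@B9, c@B7, d@B5, e@B0, e@B4, f@B8}

Merge at B5: IN[B5] = OUT[B4] ⊔ OUT[B7] ⊔ OUT[B8] = {a@B2, a@B5, b@B3, b@B7, c@B4, c@B7, d@B5, e@B0, e@B4, f@B0, f@B3, f@B8}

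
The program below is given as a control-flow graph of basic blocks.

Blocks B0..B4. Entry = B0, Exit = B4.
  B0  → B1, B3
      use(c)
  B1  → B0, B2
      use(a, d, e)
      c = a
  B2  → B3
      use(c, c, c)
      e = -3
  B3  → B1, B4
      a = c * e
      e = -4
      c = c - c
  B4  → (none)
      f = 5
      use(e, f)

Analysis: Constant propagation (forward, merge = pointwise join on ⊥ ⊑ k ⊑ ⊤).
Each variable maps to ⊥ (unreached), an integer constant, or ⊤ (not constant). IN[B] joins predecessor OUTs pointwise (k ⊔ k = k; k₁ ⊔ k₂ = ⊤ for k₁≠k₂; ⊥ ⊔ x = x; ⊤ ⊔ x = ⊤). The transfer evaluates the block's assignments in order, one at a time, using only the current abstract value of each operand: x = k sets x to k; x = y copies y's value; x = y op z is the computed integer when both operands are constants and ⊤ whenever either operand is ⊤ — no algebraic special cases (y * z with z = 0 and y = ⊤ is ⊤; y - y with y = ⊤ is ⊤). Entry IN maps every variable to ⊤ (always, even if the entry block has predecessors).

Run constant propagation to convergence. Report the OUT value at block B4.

Answer: {a: ⊤, b: ⊤, c: ⊤, d: ⊤, e: -4, f: 5}

Derivation:
Converged values:
  B0:   IN=(all ⊤)   OUT=(all ⊤)
  B1:   IN=(all ⊤)   OUT=(all ⊤)
  B2:   IN=(all ⊤)   OUT={e:-3; rest ⊤}
  B3:   IN=(all ⊤)   OUT={e:-4; rest ⊤}
  B4:   IN={e:-4; rest ⊤}   OUT={e:-4, f:5; rest ⊤}

Merge at B4: IN[B4] = OUT[B3] = {a: ⊤, b: ⊤, c: ⊤, d: ⊤, e: -4, f: ⊤}
Applying B4's transfer function to that IN value gives OUT[B4] (row B4 above).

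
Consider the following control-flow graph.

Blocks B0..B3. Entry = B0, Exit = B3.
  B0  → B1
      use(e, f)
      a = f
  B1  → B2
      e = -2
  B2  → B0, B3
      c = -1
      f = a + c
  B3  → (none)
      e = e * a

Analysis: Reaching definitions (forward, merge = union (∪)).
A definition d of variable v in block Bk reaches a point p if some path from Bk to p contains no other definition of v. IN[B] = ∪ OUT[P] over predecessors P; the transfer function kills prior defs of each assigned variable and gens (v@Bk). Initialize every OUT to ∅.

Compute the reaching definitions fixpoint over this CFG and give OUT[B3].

Answer: {a@B0, c@B2, e@B3, f@B2}

Derivation:
Per-block solution:
  B0:   IN={a@B0, c@B2, e@B1, f@B2}   OUT={a@B0, c@B2, e@B1, f@B2}
  B1:   IN={a@B0, c@B2, e@B1, f@B2}   OUT={a@B0, c@B2, e@B1, f@B2}
  B2:   IN={a@B0, c@B2, e@B1, f@B2}   OUT={a@B0, c@B2, e@B1, f@B2}
  B3:   IN={a@B0, c@B2, e@B1, f@B2}   OUT={a@B0, c@B2, e@B3, f@B2}

Merge at B3: IN[B3] = OUT[B2] = {a@B0, c@B2, e@B1, f@B2}
Applying B3's transfer function to that IN value gives OUT[B3] (row B3 above).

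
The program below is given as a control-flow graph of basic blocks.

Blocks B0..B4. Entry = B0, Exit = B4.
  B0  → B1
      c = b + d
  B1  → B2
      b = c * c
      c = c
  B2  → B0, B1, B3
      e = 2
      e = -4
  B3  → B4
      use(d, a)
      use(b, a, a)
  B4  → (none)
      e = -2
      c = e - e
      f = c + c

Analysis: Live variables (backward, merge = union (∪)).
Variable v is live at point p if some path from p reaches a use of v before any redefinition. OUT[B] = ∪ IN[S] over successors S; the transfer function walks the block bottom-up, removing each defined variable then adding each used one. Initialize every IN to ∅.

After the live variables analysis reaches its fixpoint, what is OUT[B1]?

Answer: {a, b, c, d}

Working:
Per-block solution:
  B0:   IN={a, b, d}   OUT={a, c, d}
  B1:   IN={a, c, d}   OUT={a, b, c, d}
  B2:   IN={a, b, c, d}   OUT={a, b, c, d}
  B3:   IN={a, b, d}   OUT={}
  B4:   IN={}   OUT={}

Merge at B1: OUT[B1] = IN[B2] = {a, b, c, d}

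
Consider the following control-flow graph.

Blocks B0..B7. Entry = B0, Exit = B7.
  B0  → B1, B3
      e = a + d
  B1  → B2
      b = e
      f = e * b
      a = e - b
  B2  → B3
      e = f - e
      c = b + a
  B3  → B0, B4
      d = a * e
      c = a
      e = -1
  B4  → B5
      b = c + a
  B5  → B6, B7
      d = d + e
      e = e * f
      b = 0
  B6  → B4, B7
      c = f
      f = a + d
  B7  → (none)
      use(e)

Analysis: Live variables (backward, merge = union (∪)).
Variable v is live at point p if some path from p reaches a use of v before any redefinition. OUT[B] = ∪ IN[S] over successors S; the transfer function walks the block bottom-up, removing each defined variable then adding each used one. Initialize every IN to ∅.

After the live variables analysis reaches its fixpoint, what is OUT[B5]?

Converged values:
  B0: | IN={a, d, f} | OUT={a, e, f}
  B1: | IN={e} | OUT={a, b, e, f}
  B2: | IN={a, b, e, f} | OUT={a, e, f}
  B3: | IN={a, e, f} | OUT={a, c, d, e, f}
  B4: | IN={a, c, d, e, f} | OUT={a, d, e, f}
  B5: | IN={a, d, e, f} | OUT={a, d, e, f}
  B6: | IN={a, d, e, f} | OUT={a, c, d, e, f}
  B7: | IN={e} | OUT={}

Merge at B5: OUT[B5] = IN[B6] ⊔ IN[B7] = {a, d, e, f}

Answer: {a, d, e, f}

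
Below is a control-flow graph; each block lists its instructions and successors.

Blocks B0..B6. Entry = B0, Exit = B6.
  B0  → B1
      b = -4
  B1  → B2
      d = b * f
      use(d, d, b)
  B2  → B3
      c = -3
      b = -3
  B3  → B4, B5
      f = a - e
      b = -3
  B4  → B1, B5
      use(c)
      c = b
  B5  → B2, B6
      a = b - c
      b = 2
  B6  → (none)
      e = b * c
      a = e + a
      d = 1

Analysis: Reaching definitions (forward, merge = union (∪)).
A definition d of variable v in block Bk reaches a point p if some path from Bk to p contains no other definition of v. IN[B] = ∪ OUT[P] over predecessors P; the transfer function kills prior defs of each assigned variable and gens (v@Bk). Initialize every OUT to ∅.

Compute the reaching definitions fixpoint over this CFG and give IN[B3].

Per-block solution:
  B0:   IN={}   OUT={b@B0}
  B1:   IN={a@B5, b@B0, b@B3, c@B4, d@B1, f@B3}   OUT={a@B5, b@B0, b@B3, c@B4, d@B1, f@B3}
  B2:   IN={a@B5, b@B0, b@B3, b@B5, c@B2, c@B4, d@B1, f@B3}   OUT={a@B5, b@B2, c@B2, d@B1, f@B3}
  B3:   IN={a@B5, b@B2, c@B2, d@B1, f@B3}   OUT={a@B5, b@B3, c@B2, d@B1, f@B3}
  B4:   IN={a@B5, b@B3, c@B2, d@B1, f@B3}   OUT={a@B5, b@B3, c@B4, d@B1, f@B3}
  B5:   IN={a@B5, b@B3, c@B2, c@B4, d@B1, f@B3}   OUT={a@B5, b@B5, c@B2, c@B4, d@B1, f@B3}
  B6:   IN={a@B5, b@B5, c@B2, c@B4, d@B1, f@B3}   OUT={a@B6, b@B5, c@B2, c@B4, d@B6, e@B6, f@B3}

Merge at B3: IN[B3] = OUT[B2] = {a@B5, b@B2, c@B2, d@B1, f@B3}

Answer: {a@B5, b@B2, c@B2, d@B1, f@B3}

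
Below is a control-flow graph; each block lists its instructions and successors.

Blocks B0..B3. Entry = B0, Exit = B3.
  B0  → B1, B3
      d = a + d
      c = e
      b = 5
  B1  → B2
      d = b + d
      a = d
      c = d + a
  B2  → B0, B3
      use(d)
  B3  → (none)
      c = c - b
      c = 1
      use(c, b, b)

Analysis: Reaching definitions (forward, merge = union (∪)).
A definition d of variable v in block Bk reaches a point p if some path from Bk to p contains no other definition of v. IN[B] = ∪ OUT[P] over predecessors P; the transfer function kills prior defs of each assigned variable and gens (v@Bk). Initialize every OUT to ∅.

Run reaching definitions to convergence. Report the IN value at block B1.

Answer: {a@B1, b@B0, c@B0, d@B0}

Working:
Per-block solution:
  B0:   IN={a@B1, b@B0, c@B1, d@B1}   OUT={a@B1, b@B0, c@B0, d@B0}
  B1:   IN={a@B1, b@B0, c@B0, d@B0}   OUT={a@B1, b@B0, c@B1, d@B1}
  B2:   IN={a@B1, b@B0, c@B1, d@B1}   OUT={a@B1, b@B0, c@B1, d@B1}
  B3:   IN={a@B1, b@B0, c@B0, c@B1, d@B0, d@B1}   OUT={a@B1, b@B0, c@B3, d@B0, d@B1}

Merge at B1: IN[B1] = OUT[B0] = {a@B1, b@B0, c@B0, d@B0}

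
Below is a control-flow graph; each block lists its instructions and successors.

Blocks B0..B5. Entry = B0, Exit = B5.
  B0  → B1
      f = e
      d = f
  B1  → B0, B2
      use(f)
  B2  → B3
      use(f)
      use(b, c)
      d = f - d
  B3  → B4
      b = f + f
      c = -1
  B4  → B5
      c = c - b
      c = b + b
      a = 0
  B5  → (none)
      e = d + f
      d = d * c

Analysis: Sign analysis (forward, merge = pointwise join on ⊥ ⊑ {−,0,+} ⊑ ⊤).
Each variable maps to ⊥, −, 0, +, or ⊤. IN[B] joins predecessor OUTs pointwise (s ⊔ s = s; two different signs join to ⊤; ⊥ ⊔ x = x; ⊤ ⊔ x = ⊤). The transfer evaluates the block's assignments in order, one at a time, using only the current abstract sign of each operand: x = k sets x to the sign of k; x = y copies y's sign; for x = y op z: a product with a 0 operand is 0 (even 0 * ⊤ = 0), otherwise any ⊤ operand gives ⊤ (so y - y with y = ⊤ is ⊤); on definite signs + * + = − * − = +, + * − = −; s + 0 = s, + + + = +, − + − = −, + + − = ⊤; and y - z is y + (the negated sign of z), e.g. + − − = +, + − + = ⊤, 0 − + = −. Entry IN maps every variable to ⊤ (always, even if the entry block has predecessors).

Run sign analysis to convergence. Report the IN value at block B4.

Answer: {a: ⊤, b: ⊤, c: -, d: ⊤, e: ⊤, f: ⊤}

Trace:
Per-block solution:
  B0: | IN=(all ⊤) | OUT=(all ⊤)
  B1: | IN=(all ⊤) | OUT=(all ⊤)
  B2: | IN=(all ⊤) | OUT=(all ⊤)
  B3: | IN=(all ⊤) | OUT={c:-; rest ⊤}
  B4: | IN={c:-; rest ⊤} | OUT={a:0; rest ⊤}
  B5: | IN={a:0; rest ⊤} | OUT={a:0; rest ⊤}

Merge at B4: IN[B4] = OUT[B3] = {a: ⊤, b: ⊤, c: -, d: ⊤, e: ⊤, f: ⊤}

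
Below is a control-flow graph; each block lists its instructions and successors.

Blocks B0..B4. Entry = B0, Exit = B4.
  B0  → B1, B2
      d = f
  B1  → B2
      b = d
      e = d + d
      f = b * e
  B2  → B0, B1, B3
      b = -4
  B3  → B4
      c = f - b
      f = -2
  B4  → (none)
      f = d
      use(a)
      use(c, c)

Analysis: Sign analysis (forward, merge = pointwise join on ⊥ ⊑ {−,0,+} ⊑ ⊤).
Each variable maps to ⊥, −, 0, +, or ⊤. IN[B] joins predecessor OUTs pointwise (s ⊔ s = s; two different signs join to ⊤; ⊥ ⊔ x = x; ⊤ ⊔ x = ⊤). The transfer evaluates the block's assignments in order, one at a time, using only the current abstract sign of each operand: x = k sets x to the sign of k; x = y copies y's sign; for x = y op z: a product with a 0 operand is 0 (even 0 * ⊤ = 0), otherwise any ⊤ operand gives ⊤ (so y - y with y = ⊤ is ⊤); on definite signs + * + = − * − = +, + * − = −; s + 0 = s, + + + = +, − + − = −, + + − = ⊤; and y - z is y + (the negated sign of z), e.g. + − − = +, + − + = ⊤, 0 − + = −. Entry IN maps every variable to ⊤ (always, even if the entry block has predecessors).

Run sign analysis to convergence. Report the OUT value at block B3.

Answer: {a: ⊤, b: -, c: ⊤, d: ⊤, e: ⊤, f: -}

Working:
Fixpoint table:
  B0: | IN=(all ⊤) | OUT=(all ⊤)
  B1: | IN=(all ⊤) | OUT=(all ⊤)
  B2: | IN=(all ⊤) | OUT={b:-; rest ⊤}
  B3: | IN={b:-; rest ⊤} | OUT={b:-, f:-; rest ⊤}
  B4: | IN={b:-, f:-; rest ⊤} | OUT={b:-; rest ⊤}

Merge at B3: IN[B3] = OUT[B2] = {a: ⊤, b: -, c: ⊤, d: ⊤, e: ⊤, f: ⊤}
Applying B3's transfer function to that IN value gives OUT[B3] (row B3 above).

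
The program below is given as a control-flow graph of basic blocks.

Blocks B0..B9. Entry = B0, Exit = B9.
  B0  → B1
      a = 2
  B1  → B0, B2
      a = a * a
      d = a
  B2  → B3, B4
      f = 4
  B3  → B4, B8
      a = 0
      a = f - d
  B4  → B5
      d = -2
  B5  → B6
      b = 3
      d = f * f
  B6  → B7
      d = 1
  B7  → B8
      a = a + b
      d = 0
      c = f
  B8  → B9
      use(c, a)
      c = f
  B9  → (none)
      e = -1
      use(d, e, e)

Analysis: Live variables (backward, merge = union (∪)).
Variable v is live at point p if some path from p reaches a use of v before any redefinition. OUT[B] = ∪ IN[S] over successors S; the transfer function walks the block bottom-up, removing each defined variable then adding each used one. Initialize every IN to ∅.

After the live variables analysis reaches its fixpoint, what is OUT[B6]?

Fixpoint table:
  B0: | IN={c} | OUT={a, c}
  B1: | IN={a, c} | OUT={a, c, d}
  B2: | IN={a, c, d} | OUT={a, c, d, f}
  B3: | IN={c, d, f} | OUT={a, c, d, f}
  B4: | IN={a, f} | OUT={a, f}
  B5: | IN={a, f} | OUT={a, b, f}
  B6: | IN={a, b, f} | OUT={a, b, f}
  B7: | IN={a, b, f} | OUT={a, c, d, f}
  B8: | IN={a, c, d, f} | OUT={d}
  B9: | IN={d} | OUT={}

Merge at B6: OUT[B6] = IN[B7] = {a, b, f}

Answer: {a, b, f}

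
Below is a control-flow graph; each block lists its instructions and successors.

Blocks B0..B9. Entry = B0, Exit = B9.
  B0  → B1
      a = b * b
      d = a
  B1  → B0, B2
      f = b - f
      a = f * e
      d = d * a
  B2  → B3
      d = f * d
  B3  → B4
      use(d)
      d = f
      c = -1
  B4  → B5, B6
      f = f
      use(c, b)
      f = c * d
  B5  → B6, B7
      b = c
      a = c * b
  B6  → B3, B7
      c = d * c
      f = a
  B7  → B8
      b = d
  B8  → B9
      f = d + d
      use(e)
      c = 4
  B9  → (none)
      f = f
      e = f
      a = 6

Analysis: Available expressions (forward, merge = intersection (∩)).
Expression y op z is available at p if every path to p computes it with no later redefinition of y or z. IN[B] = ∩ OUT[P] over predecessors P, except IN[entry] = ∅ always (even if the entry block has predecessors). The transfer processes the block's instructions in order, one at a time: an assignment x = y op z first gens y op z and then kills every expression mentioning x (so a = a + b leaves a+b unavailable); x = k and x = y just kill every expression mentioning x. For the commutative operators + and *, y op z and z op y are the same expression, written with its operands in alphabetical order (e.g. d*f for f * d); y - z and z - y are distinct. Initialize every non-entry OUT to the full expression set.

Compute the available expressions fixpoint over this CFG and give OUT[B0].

Answer: {b*b}

Trace:
Per-block solution:
  B0: | IN={} | OUT={b*b}
  B1: | IN={b*b} | OUT={b*b, e*f}
  B2: | IN={b*b, e*f} | OUT={b*b, e*f}
  B3: | IN={} | OUT={}
  B4: | IN={} | OUT={c*d}
  B5: | IN={c*d} | OUT={b*c, c*d}
  B6: | IN={c*d} | OUT={}
  B7: | IN={} | OUT={}
  B8: | IN={} | OUT={d+d}
  B9: | IN={d+d} | OUT={d+d}

Merge at B0 (entry node, so the boundary value {} is joined with the incoming edge(s)): IN[B0] = {} ∩ OUT[B1] = {}
Applying B0's transfer function to that IN value gives OUT[B0] (row B0 above).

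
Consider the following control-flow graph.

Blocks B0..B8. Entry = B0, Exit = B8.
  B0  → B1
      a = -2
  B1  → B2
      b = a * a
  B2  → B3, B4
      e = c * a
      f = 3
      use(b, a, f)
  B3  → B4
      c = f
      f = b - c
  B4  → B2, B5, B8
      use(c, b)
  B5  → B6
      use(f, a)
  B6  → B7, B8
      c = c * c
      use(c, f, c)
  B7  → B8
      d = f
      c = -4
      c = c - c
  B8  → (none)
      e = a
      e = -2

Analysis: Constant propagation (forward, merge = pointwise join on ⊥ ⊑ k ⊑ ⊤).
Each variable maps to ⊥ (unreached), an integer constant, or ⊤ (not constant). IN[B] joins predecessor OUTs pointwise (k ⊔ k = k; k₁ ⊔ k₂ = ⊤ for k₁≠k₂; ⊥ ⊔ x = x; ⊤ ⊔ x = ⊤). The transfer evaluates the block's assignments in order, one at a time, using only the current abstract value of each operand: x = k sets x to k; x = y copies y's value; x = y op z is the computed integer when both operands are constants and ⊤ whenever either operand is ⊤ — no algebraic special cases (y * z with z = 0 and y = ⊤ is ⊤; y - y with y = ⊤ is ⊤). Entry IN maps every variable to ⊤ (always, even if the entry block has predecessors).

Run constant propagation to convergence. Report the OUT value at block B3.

Answer: {a: -2, b: 4, c: 3, d: ⊤, e: ⊤, f: 1}

Working:
Converged values:
  B0: | IN=(all ⊤) | OUT={a:-2; rest ⊤}
  B1: | IN={a:-2; rest ⊤} | OUT={a:-2, b:4; rest ⊤}
  B2: | IN={a:-2, b:4; rest ⊤} | OUT={a:-2, b:4, f:3; rest ⊤}
  B3: | IN={a:-2, b:4, f:3; rest ⊤} | OUT={a:-2, b:4, c:3, f:1; rest ⊤}
  B4: | IN={a:-2, b:4; rest ⊤} | OUT={a:-2, b:4; rest ⊤}
  B5: | IN={a:-2, b:4; rest ⊤} | OUT={a:-2, b:4; rest ⊤}
  B6: | IN={a:-2, b:4; rest ⊤} | OUT={a:-2, b:4; rest ⊤}
  B7: | IN={a:-2, b:4; rest ⊤} | OUT={a:-2, b:4, c:0; rest ⊤}
  B8: | IN={a:-2, b:4; rest ⊤} | OUT={a:-2, b:4, e:-2; rest ⊤}

Merge at B3: IN[B3] = OUT[B2] = {a: -2, b: 4, c: ⊤, d: ⊤, e: ⊤, f: 3}
Applying B3's transfer function to that IN value gives OUT[B3] (row B3 above).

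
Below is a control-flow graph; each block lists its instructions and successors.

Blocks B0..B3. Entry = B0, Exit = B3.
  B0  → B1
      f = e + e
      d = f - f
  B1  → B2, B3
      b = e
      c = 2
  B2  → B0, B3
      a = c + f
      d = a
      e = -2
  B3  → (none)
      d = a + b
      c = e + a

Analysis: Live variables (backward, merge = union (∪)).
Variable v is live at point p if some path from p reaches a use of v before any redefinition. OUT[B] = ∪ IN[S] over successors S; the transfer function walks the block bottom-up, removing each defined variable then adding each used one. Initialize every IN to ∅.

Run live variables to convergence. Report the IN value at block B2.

Answer: {b, c, f}

Trace:
Fixpoint table:
  B0: | IN={a, e} | OUT={a, e, f}
  B1: | IN={a, e, f} | OUT={a, b, c, e, f}
  B2: | IN={b, c, f} | OUT={a, b, e}
  B3: | IN={a, b, e} | OUT={}

Merge at B2: OUT[B2] = IN[B0] ⊔ IN[B3] = {a, b, e}
Applying B2's transfer function to that OUT value gives IN[B2] (row B2 above).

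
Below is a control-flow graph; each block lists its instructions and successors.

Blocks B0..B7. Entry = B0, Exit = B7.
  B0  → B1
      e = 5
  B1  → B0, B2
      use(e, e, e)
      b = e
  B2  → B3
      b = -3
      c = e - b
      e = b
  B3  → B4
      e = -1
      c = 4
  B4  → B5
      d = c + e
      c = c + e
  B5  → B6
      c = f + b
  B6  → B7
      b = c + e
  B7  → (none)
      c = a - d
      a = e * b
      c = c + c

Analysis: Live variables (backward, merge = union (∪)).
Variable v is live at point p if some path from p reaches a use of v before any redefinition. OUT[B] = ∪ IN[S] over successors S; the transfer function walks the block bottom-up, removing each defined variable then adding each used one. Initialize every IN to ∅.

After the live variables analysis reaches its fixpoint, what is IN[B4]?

Answer: {a, b, c, e, f}

Trace:
Converged values:
  B0:   IN={a, f}   OUT={a, e, f}
  B1:   IN={a, e, f}   OUT={a, e, f}
  B2:   IN={a, e, f}   OUT={a, b, f}
  B3:   IN={a, b, f}   OUT={a, b, c, e, f}
  B4:   IN={a, b, c, e, f}   OUT={a, b, d, e, f}
  B5:   IN={a, b, d, e, f}   OUT={a, c, d, e}
  B6:   IN={a, c, d, e}   OUT={a, b, d, e}
  B7:   IN={a, b, d, e}   OUT={}

Merge at B4: OUT[B4] = IN[B5] = {a, b, d, e, f}
Applying B4's transfer function to that OUT value gives IN[B4] (row B4 above).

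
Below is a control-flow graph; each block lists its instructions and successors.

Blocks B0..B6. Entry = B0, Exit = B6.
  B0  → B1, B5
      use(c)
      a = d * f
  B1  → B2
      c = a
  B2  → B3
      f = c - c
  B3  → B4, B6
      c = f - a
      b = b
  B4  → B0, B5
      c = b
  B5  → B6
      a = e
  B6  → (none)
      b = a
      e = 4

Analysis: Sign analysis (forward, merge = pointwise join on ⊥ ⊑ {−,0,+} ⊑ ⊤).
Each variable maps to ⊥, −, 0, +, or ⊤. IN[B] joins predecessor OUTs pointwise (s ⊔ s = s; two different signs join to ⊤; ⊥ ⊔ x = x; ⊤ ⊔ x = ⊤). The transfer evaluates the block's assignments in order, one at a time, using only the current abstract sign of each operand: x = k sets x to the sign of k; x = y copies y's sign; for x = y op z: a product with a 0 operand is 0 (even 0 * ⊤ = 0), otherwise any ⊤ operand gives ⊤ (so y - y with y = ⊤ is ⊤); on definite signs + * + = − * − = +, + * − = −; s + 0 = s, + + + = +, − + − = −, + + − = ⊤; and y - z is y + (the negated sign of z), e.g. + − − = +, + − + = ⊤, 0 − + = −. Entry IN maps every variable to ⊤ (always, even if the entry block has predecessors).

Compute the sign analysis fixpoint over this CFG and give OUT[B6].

Answer: {a: ⊤, b: ⊤, c: ⊤, d: ⊤, e: +, f: ⊤}

Derivation:
Fixpoint table:
  B0: | IN=(all ⊤) | OUT=(all ⊤)
  B1: | IN=(all ⊤) | OUT=(all ⊤)
  B2: | IN=(all ⊤) | OUT=(all ⊤)
  B3: | IN=(all ⊤) | OUT=(all ⊤)
  B4: | IN=(all ⊤) | OUT=(all ⊤)
  B5: | IN=(all ⊤) | OUT=(all ⊤)
  B6: | IN=(all ⊤) | OUT={e:+; rest ⊤}

Merge at B6: IN[B6] = OUT[B3] ⊔ OUT[B5] = {a: ⊤, b: ⊤, c: ⊤, d: ⊤, e: ⊤, f: ⊤}
Applying B6's transfer function to that IN value gives OUT[B6] (row B6 above).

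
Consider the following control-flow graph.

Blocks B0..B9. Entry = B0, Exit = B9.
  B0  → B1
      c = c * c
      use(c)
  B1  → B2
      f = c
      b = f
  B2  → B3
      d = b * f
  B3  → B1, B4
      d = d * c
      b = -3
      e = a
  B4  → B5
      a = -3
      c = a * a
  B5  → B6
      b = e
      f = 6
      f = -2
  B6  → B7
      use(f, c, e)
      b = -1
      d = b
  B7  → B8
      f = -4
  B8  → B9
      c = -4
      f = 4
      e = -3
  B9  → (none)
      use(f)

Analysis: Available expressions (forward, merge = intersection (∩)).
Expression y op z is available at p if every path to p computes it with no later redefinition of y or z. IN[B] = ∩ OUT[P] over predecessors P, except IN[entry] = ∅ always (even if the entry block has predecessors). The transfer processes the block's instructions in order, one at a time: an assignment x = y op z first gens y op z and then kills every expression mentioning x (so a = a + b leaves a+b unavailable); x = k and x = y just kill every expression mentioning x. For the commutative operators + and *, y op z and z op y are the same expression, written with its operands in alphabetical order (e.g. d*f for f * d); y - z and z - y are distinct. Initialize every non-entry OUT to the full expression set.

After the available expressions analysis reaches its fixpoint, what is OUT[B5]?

Answer: {a*a}

Working:
Fixpoint table:
  B0: | IN={} | OUT={}
  B1: | IN={} | OUT={}
  B2: | IN={} | OUT={b*f}
  B3: | IN={b*f} | OUT={}
  B4: | IN={} | OUT={a*a}
  B5: | IN={a*a} | OUT={a*a}
  B6: | IN={a*a} | OUT={a*a}
  B7: | IN={a*a} | OUT={a*a}
  B8: | IN={a*a} | OUT={a*a}
  B9: | IN={a*a} | OUT={a*a}

Merge at B5: IN[B5] = OUT[B4] = {a*a}
Applying B5's transfer function to that IN value gives OUT[B5] (row B5 above).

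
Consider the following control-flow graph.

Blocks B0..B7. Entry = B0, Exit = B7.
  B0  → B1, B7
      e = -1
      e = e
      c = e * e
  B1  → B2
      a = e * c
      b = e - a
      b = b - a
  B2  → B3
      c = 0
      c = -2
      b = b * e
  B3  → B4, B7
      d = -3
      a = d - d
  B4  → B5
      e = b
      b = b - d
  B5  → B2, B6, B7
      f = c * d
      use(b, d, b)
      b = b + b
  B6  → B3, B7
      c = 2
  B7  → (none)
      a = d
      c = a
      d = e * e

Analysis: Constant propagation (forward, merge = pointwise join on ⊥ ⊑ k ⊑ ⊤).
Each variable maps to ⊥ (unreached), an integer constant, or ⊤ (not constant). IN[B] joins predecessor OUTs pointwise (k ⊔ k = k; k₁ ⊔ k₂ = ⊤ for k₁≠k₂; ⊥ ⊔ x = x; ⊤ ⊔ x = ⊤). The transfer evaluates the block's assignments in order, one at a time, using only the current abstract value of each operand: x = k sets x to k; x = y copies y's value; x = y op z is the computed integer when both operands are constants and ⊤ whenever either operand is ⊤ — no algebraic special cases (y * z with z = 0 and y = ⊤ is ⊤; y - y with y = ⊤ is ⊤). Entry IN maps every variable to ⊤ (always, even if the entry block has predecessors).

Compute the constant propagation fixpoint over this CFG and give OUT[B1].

Per-block solution:
  B0:   IN=(all ⊤)   OUT={c:1, e:-1; rest ⊤}
  B1:   IN={c:1, e:-1; rest ⊤}   OUT={a:-1, b:1, c:1, e:-1; rest ⊤}
  B2:   IN=(all ⊤)   OUT={c:-2; rest ⊤}
  B3:   IN=(all ⊤)   OUT={a:0, d:-3; rest ⊤}
  B4:   IN={a:0, d:-3; rest ⊤}   OUT={a:0, d:-3; rest ⊤}
  B5:   IN={a:0, d:-3; rest ⊤}   OUT={a:0, d:-3; rest ⊤}
  B6:   IN={a:0, d:-3; rest ⊤}   OUT={a:0, c:2, d:-3; rest ⊤}
  B7:   IN=(all ⊤)   OUT=(all ⊤)

Merge at B1: IN[B1] = OUT[B0] = {a: ⊤, b: ⊤, c: 1, d: ⊤, e: -1, f: ⊤}
Applying B1's transfer function to that IN value gives OUT[B1] (row B1 above).

Answer: {a: -1, b: 1, c: 1, d: ⊤, e: -1, f: ⊤}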